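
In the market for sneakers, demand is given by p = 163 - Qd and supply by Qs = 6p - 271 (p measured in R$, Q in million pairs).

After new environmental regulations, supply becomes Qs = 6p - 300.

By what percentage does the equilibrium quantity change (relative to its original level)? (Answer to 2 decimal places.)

-4.10

Before the shock: 163 - p = 6p - 271 ⇒ 434 = 7p ⇒ p = 62, Q = 101.
With the change applied: demand Qd = 163 - p, supply Qs = 6p - 300.
Setting them equal: 163 - p = 6p - 300 → 463 = 7p, so p = 463/7 ≈ 66.1429 and Q = 678/7 ≈ 96.8571.
%ΔQ = (96.8571 − 101) / 101 × 100 = -4.10%.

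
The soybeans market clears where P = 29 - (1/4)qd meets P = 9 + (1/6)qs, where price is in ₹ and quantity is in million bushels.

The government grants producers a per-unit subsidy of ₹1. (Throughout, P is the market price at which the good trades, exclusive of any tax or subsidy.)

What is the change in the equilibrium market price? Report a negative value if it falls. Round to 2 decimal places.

Before the shock: 116 - 4P = 6P - 54 ⇒ 170 = 10P ⇒ P = 17, q = 48.
Since sellers receive the price plus the subsidy, the effective supply curve becomes qs = 6P - 48.
Clearing the new market: 116 - 4P = 6P - 48, so P = 16.4 and q = 50.4.
ΔP = 16.4 − 17 = -0.60.

-0.60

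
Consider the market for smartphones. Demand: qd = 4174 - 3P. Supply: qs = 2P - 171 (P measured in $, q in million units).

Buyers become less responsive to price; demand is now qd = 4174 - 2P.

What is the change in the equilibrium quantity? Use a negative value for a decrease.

+434.5

Before the shock: 4174 - 3P = 2P - 171 ⇒ 4345 = 5P ⇒ P = 869, q = 1567.
After the shift, demand is qd = 4174 - 2P and supply is qs = 2P - 171.
New equilibrium: 4174 - 2P = 2P - 171 ⇒ 4345 = 4P ⇒ P = 1086.25, q = 2001.5.
Δq = 2001.5 − 1567 = +434.5.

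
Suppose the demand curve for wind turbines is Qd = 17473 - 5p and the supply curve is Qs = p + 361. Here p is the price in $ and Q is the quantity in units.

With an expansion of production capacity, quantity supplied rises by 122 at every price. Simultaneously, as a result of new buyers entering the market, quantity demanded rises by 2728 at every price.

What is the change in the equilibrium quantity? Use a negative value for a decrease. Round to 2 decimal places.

Original equilibrium: 17473 - 5p = p + 361 gives 17112 = 6p, so p = 2852 and Q = 3213.
The new curves are Qd = 20201 - 5p (demand) and Qs = p + 483 (supply).
New equilibrium: 20201 - 5p = p + 483 ⇒ 19718 = 6p ⇒ p = 9859/3 ≈ 3286.3333, Q = 11308/3 ≈ 3769.3333.
ΔQ = 3769.3333 − 3213 = +556.33.

+556.33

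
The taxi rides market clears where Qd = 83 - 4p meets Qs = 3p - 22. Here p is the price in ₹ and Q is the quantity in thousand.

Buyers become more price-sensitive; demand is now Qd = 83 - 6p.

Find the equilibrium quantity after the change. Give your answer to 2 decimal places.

Solve the original market: 83 - 4p = 3p - 22, hence p = 15 and Q = 23.
The new curves are Qd = 83 - 6p (demand) and Qs = 3p - 22 (supply).
Clearing the new market: 83 - 6p = 3p - 22, so p = 35/3 ≈ 11.6667 and Q = 13.

13.00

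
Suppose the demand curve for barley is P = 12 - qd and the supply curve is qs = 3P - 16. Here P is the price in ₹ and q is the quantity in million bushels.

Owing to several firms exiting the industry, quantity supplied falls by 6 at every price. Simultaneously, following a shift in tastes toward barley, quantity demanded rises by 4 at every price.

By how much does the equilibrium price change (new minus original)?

+2.5

Initially, 12 - P = 3P - 16, so 28 = 4P and P = 7, q = 5.
The shock moves the curves to qd = 16 - P and qs = 3P - 22.
Setting them equal: 16 - P = 3P - 22 → 38 = 4P, so P = 9.5 and q = 6.5.
ΔP = 9.5 − 7 = +2.5.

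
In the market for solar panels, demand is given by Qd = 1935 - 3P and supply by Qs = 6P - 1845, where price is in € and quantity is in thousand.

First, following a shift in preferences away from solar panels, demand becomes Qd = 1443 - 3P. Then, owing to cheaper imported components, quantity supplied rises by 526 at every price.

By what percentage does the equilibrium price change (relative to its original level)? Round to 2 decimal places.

-26.93

Original equilibrium: 1935 - 3P = 6P - 1845 gives 3780 = 9P, so P = 420 and Q = 675.
The new curves are Qd = 1443 - 3P (demand) and Qs = 6P - 1319 (supply).
Equate the new curves: 1443 - 3P = 6P - 1319, giving 2762 = 9P, P = 2762/9 ≈ 306.8889, Q = 1567/3 ≈ 522.3333.
%ΔP = (306.8889 − 420) / 420 × 100 = -26.93%.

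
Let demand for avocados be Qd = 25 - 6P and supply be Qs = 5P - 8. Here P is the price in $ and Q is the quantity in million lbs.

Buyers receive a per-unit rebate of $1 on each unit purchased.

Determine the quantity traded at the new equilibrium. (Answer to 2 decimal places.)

9.73

Initially, 25 - 6P = 5P - 8, so 33 = 11P and P = 3, Q = 7.
Since buyers' out-of-pocket price is the market price minus the rebate, the effective demand curve becomes Qd = 31 - 6P.
Equate the new curves: 31 - 6P = 5P - 8, giving 39 = 11P, P = 39/11 ≈ 3.5455, Q = 107/11 ≈ 9.7273.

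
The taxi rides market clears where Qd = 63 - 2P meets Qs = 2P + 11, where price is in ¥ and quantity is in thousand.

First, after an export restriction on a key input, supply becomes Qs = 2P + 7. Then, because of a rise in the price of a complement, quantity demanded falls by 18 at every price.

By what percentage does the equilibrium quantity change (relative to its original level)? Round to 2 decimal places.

Before the shock: 63 - 2P = 2P + 11 ⇒ 52 = 4P ⇒ P = 13, Q = 37.
After the shift, demand is Qd = 45 - 2P and supply is Qs = 2P + 7.
Clearing the new market: 45 - 2P = 2P + 7, so P = 9.5 and Q = 26.
%ΔQ = (26 − 37) / 37 × 100 = -29.73%.

-29.73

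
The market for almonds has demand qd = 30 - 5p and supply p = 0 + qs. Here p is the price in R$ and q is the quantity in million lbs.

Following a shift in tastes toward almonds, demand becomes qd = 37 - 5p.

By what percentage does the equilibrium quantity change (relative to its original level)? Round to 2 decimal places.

+23.33

Before the shock: 30 - 5p = p ⇒ 30 = 6p ⇒ p = 5, q = 5.
With the change applied: demand qd = 37 - 5p, supply qs = p.
Clearing the new market: 37 - 5p = p, so p = 37/6 ≈ 6.1667 and q = 37/6 ≈ 6.1667.
%Δq = (6.1667 − 5) / 5 × 100 = +23.33%.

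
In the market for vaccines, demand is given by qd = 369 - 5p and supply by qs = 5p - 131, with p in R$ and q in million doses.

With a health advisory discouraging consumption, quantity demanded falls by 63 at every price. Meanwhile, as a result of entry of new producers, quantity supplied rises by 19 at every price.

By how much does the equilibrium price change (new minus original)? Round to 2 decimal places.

Solve the original market: 369 - 5p = 5p - 131, hence p = 50 and q = 119.
The shock moves the curves to qd = 306 - 5p and qs = 5p - 112.
Equate the new curves: 306 - 5p = 5p - 112, giving 418 = 10p, p = 41.8, q = 97.
Δp = 41.8 − 50 = -8.20.

-8.20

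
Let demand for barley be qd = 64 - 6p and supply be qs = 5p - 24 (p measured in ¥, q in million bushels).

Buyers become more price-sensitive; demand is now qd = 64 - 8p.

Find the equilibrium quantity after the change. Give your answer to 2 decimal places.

Before the shock: 64 - 6p = 5p - 24 ⇒ 88 = 11p ⇒ p = 8, q = 16.
The shock moves the curves to qd = 64 - 8p and qs = 5p - 24.
Clearing the new market: 64 - 8p = 5p - 24, so p = 88/13 ≈ 6.7692 and q = 128/13 ≈ 9.8462.

9.85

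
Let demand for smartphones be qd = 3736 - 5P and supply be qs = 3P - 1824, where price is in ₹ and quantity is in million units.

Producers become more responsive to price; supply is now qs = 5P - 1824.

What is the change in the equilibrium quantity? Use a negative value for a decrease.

Original equilibrium: 3736 - 5P = 3P - 1824 gives 5560 = 8P, so P = 695 and q = 261.
The shock moves the curves to qd = 3736 - 5P and qs = 5P - 1824.
Setting them equal: 3736 - 5P = 5P - 1824 → 5560 = 10P, so P = 556 and q = 956.
Δq = 956 − 261 = +695.

+695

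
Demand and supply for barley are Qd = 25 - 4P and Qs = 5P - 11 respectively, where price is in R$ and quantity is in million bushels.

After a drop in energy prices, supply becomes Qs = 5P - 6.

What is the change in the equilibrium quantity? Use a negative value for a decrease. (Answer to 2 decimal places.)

+2.22

Before the shock: 25 - 4P = 5P - 11 ⇒ 36 = 9P ⇒ P = 4, Q = 9.
With the change applied: demand Qd = 25 - 4P, supply Qs = 5P - 6.
Setting them equal: 25 - 4P = 5P - 6 → 31 = 9P, so P = 31/9 ≈ 3.4444 and Q = 101/9 ≈ 11.2222.
ΔQ = 11.2222 − 9 = +2.22.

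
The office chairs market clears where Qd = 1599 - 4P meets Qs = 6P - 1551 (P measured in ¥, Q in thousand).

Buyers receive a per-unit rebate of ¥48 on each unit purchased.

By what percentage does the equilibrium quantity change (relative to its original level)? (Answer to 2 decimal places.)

+33.98

Before the shock: 1599 - 4P = 6P - 1551 ⇒ 3150 = 10P ⇒ P = 315, Q = 339.
Since buyers' out-of-pocket price is the market price minus the rebate, the effective demand curve becomes Qd = 1791 - 4P.
Clearing the new market: 1791 - 4P = 6P - 1551, so P = 334.2 and Q = 454.2.
%ΔQ = (454.2 − 339) / 339 × 100 = +33.98%.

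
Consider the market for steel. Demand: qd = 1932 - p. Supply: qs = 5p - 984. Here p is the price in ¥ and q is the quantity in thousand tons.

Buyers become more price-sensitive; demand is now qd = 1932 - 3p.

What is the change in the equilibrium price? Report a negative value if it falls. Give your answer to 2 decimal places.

Before the shock: 1932 - p = 5p - 984 ⇒ 2916 = 6p ⇒ p = 486, q = 1446.
The shock moves the curves to qd = 1932 - 3p and qs = 5p - 984.
Equate the new curves: 1932 - 3p = 5p - 984, giving 2916 = 8p, p = 364.5, q = 838.5.
Δp = 364.5 − 486 = -121.50.

-121.50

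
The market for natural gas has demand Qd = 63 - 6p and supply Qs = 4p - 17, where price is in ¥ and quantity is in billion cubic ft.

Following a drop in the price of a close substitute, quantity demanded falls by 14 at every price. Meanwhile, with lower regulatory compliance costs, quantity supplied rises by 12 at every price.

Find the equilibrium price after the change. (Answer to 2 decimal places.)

5.40

Original equilibrium: 63 - 6p = 4p - 17 gives 80 = 10p, so p = 8 and Q = 15.
The new curves are Qd = 49 - 6p (demand) and Qs = 4p - 5 (supply).
Clearing the new market: 49 - 6p = 4p - 5, so p = 5.4 and Q = 16.6.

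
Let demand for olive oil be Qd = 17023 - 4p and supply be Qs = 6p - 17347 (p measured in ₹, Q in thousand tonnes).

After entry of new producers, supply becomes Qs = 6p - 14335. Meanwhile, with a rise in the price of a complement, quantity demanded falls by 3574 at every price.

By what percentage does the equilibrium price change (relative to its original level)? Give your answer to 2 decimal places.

Initially, 17023 - 4p = 6p - 17347, so 34370 = 10p and p = 3437, Q = 3275.
After the shift, demand is Qd = 13449 - 4p and supply is Qs = 6p - 14335.
Equate the new curves: 13449 - 4p = 6p - 14335, giving 27784 = 10p, p = 2778.4, Q = 2335.4.
%Δp = (2778.4 − 3437) / 3437 × 100 = -19.16%.

-19.16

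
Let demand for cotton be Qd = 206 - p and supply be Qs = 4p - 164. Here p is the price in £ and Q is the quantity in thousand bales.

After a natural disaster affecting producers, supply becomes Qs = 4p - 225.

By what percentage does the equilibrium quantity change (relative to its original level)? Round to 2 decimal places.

Original equilibrium: 206 - p = 4p - 164 gives 370 = 5p, so p = 74 and Q = 132.
The new curves are Qd = 206 - p (demand) and Qs = 4p - 225 (supply).
Equate the new curves: 206 - p = 4p - 225, giving 431 = 5p, p = 86.2, Q = 119.8.
%ΔQ = (119.8 − 132) / 132 × 100 = -9.24%.

-9.24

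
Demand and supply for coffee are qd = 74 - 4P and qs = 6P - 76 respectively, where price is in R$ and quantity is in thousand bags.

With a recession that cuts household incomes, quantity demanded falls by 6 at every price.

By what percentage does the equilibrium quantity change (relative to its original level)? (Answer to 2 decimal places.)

Initially, 74 - 4P = 6P - 76, so 150 = 10P and P = 15, q = 14.
The new curves are qd = 68 - 4P (demand) and qs = 6P - 76 (supply).
Setting them equal: 68 - 4P = 6P - 76 → 144 = 10P, so P = 14.4 and q = 10.4.
%Δq = (10.4 − 14) / 14 × 100 = -25.71%.

-25.71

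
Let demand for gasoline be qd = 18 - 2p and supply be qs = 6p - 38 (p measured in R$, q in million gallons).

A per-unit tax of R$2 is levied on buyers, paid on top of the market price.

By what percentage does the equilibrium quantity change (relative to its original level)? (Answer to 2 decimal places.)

Initially, 18 - 2p = 6p - 38, so 56 = 8p and p = 7, q = 4.
Since buyers pay the price plus the tax, the effective demand curve becomes qd = 14 - 2p.
Equate the new curves: 14 - 2p = 6p - 38, giving 52 = 8p, p = 6.5, q = 1.
%Δq = (1 − 4) / 4 × 100 = -75.00%.

-75.00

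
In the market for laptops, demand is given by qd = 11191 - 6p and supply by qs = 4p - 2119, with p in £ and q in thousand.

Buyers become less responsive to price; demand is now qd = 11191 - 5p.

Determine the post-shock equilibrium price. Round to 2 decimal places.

1478.89

Solve the original market: 11191 - 6p = 4p - 2119, hence p = 1331 and q = 3205.
With the change applied: demand qd = 11191 - 5p, supply qs = 4p - 2119.
Setting them equal: 11191 - 5p = 4p - 2119 → 13310 = 9p, so p = 13310/9 ≈ 1478.8889 and q = 34169/9 ≈ 3796.5556.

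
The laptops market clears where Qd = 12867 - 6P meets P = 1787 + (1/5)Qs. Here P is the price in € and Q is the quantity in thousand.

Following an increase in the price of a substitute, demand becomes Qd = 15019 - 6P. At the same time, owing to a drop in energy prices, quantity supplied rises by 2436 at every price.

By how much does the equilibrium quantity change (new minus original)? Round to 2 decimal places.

+2306.91

Initially, 12867 - 6P = 5P - 8935, so 21802 = 11P and P = 1982, Q = 975.
The new curves are Qd = 15019 - 6P (demand) and Qs = 5P - 6499 (supply).
New equilibrium: 15019 - 6P = 5P - 6499 ⇒ 21518 = 11P ⇒ P = 21518/11 ≈ 1956.1818, Q = 36101/11 ≈ 3281.9091.
ΔQ = 3281.9091 − 975 = +2306.91.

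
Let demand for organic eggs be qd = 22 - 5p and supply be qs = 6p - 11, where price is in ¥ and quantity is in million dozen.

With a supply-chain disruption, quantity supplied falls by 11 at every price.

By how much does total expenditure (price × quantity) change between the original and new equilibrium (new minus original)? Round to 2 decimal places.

Solve the original market: 22 - 5p = 6p - 11, hence p = 3 and q = 7.
With the change applied: demand qd = 22 - 5p, supply qs = 6p - 22.
Setting them equal: 22 - 5p = 6p - 22 → 44 = 11p, so p = 4 and q = 2.
Expenditure moves from 3×7 = 21 to 4×2 = 8; change = -13.00.

-13.00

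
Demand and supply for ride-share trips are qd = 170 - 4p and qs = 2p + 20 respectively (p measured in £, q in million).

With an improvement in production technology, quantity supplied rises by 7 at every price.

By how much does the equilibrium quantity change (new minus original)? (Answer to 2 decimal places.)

Solve the original market: 170 - 4p = 2p + 20, hence p = 25 and q = 70.
The new curves are qd = 170 - 4p (demand) and qs = 2p + 27 (supply).
New equilibrium: 170 - 4p = 2p + 27 ⇒ 143 = 6p ⇒ p = 143/6 ≈ 23.8333, q = 224/3 ≈ 74.6667.
Δq = 74.6667 − 70 = +4.67.

+4.67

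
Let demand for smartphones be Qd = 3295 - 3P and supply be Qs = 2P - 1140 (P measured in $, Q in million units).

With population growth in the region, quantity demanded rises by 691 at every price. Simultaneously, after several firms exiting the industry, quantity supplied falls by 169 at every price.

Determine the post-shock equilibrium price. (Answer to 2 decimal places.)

Initially, 3295 - 3P = 2P - 1140, so 4435 = 5P and P = 887, Q = 634.
The new curves are Qd = 3986 - 3P (demand) and Qs = 2P - 1309 (supply).
New equilibrium: 3986 - 3P = 2P - 1309 ⇒ 5295 = 5P ⇒ P = 1059, Q = 809.

1059.00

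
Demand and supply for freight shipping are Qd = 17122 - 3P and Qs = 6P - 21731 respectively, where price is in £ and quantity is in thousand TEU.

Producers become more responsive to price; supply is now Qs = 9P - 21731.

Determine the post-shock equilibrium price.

Solve the original market: 17122 - 3P = 6P - 21731, hence P = 4317 and Q = 4171.
The new curves are Qd = 17122 - 3P (demand) and Qs = 9P - 21731 (supply).
Setting them equal: 17122 - 3P = 9P - 21731 → 38853 = 12P, so P = 3237.75 and Q = 7408.75.

3237.75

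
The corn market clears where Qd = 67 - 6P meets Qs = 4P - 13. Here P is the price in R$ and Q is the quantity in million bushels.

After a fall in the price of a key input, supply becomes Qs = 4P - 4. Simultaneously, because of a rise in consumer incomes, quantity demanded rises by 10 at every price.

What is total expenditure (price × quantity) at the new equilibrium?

Initially, 67 - 6P = 4P - 13, so 80 = 10P and P = 8, Q = 19.
The shock moves the curves to Qd = 77 - 6P and Qs = 4P - 4.
New equilibrium: 77 - 6P = 4P - 4 ⇒ 81 = 10P ⇒ P = 8.1, Q = 28.4.
New expenditure = 8.1 × 28.4 = 230.04.

230.04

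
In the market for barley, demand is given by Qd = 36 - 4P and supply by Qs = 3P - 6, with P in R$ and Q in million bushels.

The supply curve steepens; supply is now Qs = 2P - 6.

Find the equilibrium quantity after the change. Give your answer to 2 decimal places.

Original equilibrium: 36 - 4P = 3P - 6 gives 42 = 7P, so P = 6 and Q = 12.
The shock moves the curves to Qd = 36 - 4P and Qs = 2P - 6.
Setting them equal: 36 - 4P = 2P - 6 → 42 = 6P, so P = 7 and Q = 8.

8.00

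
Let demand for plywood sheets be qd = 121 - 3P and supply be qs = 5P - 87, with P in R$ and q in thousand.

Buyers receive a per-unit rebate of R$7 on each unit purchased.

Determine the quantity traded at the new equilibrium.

Original equilibrium: 121 - 3P = 5P - 87 gives 208 = 8P, so P = 26 and q = 43.
Since buyers' out-of-pocket price is the market price minus the rebate, the effective demand curve becomes qd = 142 - 3P.
Clearing the new market: 142 - 3P = 5P - 87, so P = 28.625 and q = 56.125.

56.125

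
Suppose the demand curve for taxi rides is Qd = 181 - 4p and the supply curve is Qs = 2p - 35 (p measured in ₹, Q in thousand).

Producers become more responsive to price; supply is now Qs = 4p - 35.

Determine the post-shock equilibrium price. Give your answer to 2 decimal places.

Before the shock: 181 - 4p = 2p - 35 ⇒ 216 = 6p ⇒ p = 36, Q = 37.
The new curves are Qd = 181 - 4p (demand) and Qs = 4p - 35 (supply).
Clearing the new market: 181 - 4p = 4p - 35, so p = 27 and Q = 73.

27.00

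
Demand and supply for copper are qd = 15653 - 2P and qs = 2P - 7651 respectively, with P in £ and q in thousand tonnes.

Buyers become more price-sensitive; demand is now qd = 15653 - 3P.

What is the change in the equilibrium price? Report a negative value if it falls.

Solve the original market: 15653 - 2P = 2P - 7651, hence P = 5826 and q = 4001.
After the shift, demand is qd = 15653 - 3P and supply is qs = 2P - 7651.
Setting them equal: 15653 - 3P = 2P - 7651 → 23304 = 5P, so P = 4660.8 and q = 1670.6.
ΔP = 4660.8 − 5826 = -1165.2.

-1165.2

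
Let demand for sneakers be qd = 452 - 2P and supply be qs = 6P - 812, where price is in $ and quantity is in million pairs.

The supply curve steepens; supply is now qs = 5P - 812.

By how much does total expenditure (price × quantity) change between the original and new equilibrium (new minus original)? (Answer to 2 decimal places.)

Initially, 452 - 2P = 6P - 812, so 1264 = 8P and P = 158, q = 136.
The shock moves the curves to qd = 452 - 2P and qs = 5P - 812.
New equilibrium: 452 - 2P = 5P - 812 ⇒ 1264 = 7P ⇒ P = 1264/7 ≈ 180.5714, q = 636/7 ≈ 90.8571.
Expenditure moves from 158×136 = 21488 to 180.5714×90.8571 = 16406.2041; change = -5081.80.

-5081.80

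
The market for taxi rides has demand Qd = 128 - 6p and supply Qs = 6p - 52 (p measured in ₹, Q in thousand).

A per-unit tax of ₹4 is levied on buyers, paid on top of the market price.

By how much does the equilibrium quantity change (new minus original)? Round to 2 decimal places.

-12.00

Solve the original market: 128 - 6p = 6p - 52, hence p = 15 and Q = 38.
Since buyers pay the price plus the tax, the effective demand curve becomes Qd = 104 - 6p.
New equilibrium: 104 - 6p = 6p - 52 ⇒ 156 = 12p ⇒ p = 13, Q = 26.
ΔQ = 26 − 38 = -12.00.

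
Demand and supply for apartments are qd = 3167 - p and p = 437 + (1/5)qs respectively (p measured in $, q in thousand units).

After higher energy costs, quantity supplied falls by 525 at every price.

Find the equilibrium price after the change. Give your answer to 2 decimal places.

Solve the original market: 3167 - p = 5p - 2185, hence p = 892 and q = 2275.
With the change applied: demand qd = 3167 - p, supply qs = 5p - 2710.
New equilibrium: 3167 - p = 5p - 2710 ⇒ 5877 = 6p ⇒ p = 979.5, q = 2187.5.

979.50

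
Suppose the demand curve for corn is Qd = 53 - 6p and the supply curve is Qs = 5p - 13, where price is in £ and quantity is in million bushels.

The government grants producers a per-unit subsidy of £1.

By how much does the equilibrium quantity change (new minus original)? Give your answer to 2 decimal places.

+2.73

Initially, 53 - 6p = 5p - 13, so 66 = 11p and p = 6, Q = 17.
Since sellers receive the price plus the subsidy, the effective supply curve becomes Qs = 5p - 8.
Equate the new curves: 53 - 6p = 5p - 8, giving 61 = 11p, p = 61/11 ≈ 5.5455, Q = 217/11 ≈ 19.7273.
ΔQ = 19.7273 − 17 = +2.73.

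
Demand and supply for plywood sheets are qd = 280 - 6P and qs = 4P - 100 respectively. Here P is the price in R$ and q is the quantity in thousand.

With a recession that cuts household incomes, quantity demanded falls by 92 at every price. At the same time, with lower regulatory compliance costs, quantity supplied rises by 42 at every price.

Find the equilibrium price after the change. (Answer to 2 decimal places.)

Solve the original market: 280 - 6P = 4P - 100, hence P = 38 and q = 52.
The new curves are qd = 188 - 6P (demand) and qs = 4P - 58 (supply).
New equilibrium: 188 - 6P = 4P - 58 ⇒ 246 = 10P ⇒ P = 24.6, q = 40.4.

24.60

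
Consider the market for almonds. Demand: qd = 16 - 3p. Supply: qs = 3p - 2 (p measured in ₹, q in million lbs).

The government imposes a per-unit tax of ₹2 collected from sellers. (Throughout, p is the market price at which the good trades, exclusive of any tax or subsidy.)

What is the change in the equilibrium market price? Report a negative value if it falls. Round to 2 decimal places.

Original equilibrium: 16 - 3p = 3p - 2 gives 18 = 6p, so p = 3 and q = 7.
Since sellers keep the price net of the tax, the effective supply curve becomes qs = 3p - 8.
Clearing the new market: 16 - 3p = 3p - 8, so p = 4 and q = 4.
Δp = 4 − 3 = +1.00.

+1.00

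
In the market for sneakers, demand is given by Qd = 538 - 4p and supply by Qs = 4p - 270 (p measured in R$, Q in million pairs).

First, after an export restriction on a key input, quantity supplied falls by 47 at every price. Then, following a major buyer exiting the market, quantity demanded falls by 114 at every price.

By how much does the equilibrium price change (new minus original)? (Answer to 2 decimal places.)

-8.38

Initially, 538 - 4p = 4p - 270, so 808 = 8p and p = 101, Q = 134.
The new curves are Qd = 424 - 4p (demand) and Qs = 4p - 317 (supply).
Setting them equal: 424 - 4p = 4p - 317 → 741 = 8p, so p = 92.625 and Q = 53.5.
Δp = 92.625 − 101 = -8.38.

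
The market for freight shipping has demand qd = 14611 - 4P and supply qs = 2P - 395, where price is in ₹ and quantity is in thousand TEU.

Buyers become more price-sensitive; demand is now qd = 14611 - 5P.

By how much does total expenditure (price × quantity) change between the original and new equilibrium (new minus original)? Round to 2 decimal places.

Initially, 14611 - 4P = 2P - 395, so 15006 = 6P and P = 2501, q = 4607.
With the change applied: demand qd = 14611 - 5P, supply qs = 2P - 395.
Equate the new curves: 14611 - 5P = 2P - 395, giving 15006 = 7P, P = 15006/7 ≈ 2143.7143, q = 27247/7 ≈ 3892.4286.
Expenditure moves from 2501×4607 = 11522107 to 2143.7143×3892.4286 = 8344254.7347; change = -3177852.27.

-3177852.27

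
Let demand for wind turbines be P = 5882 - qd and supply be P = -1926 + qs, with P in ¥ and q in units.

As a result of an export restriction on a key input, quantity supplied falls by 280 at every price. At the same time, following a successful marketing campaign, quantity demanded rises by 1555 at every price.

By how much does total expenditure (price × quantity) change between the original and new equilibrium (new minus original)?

+5427801.25

Original equilibrium: 5882 - P = P + 1926 gives 3956 = 2P, so P = 1978 and q = 3904.
The new curves are qd = 7437 - P (demand) and qs = P + 1646 (supply).
Equate the new curves: 7437 - P = P + 1646, giving 5791 = 2P, P = 2895.5, q = 4541.5.
Expenditure moves from 1978×3904 = 7722112 to 2895.5×4541.5 = 13149913.25; change = +5427801.25.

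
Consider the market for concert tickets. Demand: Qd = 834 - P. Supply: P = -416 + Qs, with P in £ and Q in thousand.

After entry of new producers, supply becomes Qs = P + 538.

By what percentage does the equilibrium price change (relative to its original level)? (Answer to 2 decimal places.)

Original equilibrium: 834 - P = P + 416 gives 418 = 2P, so P = 209 and Q = 625.
With the change applied: demand Qd = 834 - P, supply Qs = P + 538.
New equilibrium: 834 - P = P + 538 ⇒ 296 = 2P ⇒ P = 148, Q = 686.
%ΔP = (148 − 209) / 209 × 100 = -29.19%.

-29.19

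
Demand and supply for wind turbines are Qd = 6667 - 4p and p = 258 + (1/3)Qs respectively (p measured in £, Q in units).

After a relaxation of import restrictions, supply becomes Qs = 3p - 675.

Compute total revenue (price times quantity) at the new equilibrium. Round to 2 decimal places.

2592325.35

Initially, 6667 - 4p = 3p - 774, so 7441 = 7p and p = 1063, Q = 2415.
The shock moves the curves to Qd = 6667 - 4p and Qs = 3p - 675.
Setting them equal: 6667 - 4p = 3p - 675 → 7342 = 7p, so p = 7342/7 ≈ 1048.8571 and Q = 17301/7 ≈ 2471.5714.
New expenditure = 1048.8571 × 2471.5714 = 2592325.35.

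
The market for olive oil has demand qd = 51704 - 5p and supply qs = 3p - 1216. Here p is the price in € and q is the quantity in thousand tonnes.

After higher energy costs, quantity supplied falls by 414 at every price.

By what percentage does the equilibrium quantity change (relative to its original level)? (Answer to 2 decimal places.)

Before the shock: 51704 - 5p = 3p - 1216 ⇒ 52920 = 8p ⇒ p = 6615, q = 18629.
The new curves are qd = 51704 - 5p (demand) and qs = 3p - 1630 (supply).
New equilibrium: 51704 - 5p = 3p - 1630 ⇒ 53334 = 8p ⇒ p = 6666.75, q = 18370.25.
%Δq = (18370.25 − 18629) / 18629 × 100 = -1.39%.

-1.39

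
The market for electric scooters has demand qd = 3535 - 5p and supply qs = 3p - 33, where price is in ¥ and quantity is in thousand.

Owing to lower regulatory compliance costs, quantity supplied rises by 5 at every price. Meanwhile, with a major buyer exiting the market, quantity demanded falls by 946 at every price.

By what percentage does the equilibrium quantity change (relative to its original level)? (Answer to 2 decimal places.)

Before the shock: 3535 - 5p = 3p - 33 ⇒ 3568 = 8p ⇒ p = 446, q = 1305.
The shock moves the curves to qd = 2589 - 5p and qs = 3p - 28.
Equate the new curves: 2589 - 5p = 3p - 28, giving 2617 = 8p, p = 327.125, q = 953.375.
%Δq = (953.375 − 1305) / 1305 × 100 = -26.94%.

-26.94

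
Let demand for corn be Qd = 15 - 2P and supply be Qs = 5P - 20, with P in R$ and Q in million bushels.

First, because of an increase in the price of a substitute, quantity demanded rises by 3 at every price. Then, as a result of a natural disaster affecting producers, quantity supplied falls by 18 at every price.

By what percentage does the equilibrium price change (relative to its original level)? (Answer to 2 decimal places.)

+60.00

Initially, 15 - 2P = 5P - 20, so 35 = 7P and P = 5, Q = 5.
The new curves are Qd = 18 - 2P (demand) and Qs = 5P - 38 (supply).
Clearing the new market: 18 - 2P = 5P - 38, so P = 8 and Q = 2.
%ΔP = (8 − 5) / 5 × 100 = +60.00%.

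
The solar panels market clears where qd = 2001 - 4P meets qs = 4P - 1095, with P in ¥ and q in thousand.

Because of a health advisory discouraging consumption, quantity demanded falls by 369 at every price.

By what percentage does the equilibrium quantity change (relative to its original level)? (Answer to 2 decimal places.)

-40.73

Solve the original market: 2001 - 4P = 4P - 1095, hence P = 387 and q = 453.
The new curves are qd = 1632 - 4P (demand) and qs = 4P - 1095 (supply).
Setting them equal: 1632 - 4P = 4P - 1095 → 2727 = 8P, so P = 340.875 and q = 268.5.
%Δq = (268.5 − 453) / 453 × 100 = -40.73%.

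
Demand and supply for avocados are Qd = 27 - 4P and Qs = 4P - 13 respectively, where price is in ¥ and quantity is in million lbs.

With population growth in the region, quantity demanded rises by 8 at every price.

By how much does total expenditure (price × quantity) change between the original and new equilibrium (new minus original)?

+31

Initially, 27 - 4P = 4P - 13, so 40 = 8P and P = 5, Q = 7.
After the shift, demand is Qd = 35 - 4P and supply is Qs = 4P - 13.
Clearing the new market: 35 - 4P = 4P - 13, so P = 6 and Q = 11.
Expenditure moves from 5×7 = 35 to 6×11 = 66; change = +31.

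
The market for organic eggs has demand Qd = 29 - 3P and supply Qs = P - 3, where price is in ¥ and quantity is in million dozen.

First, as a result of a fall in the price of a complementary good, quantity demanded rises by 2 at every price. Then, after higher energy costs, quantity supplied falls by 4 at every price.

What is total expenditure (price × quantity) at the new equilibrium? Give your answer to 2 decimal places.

Initially, 29 - 3P = P - 3, so 32 = 4P and P = 8, Q = 5.
The shock moves the curves to Qd = 31 - 3P and Qs = P - 7.
Clearing the new market: 31 - 3P = P - 7, so P = 9.5 and Q = 2.5.
New expenditure = 9.5 × 2.5 = 23.75.

23.75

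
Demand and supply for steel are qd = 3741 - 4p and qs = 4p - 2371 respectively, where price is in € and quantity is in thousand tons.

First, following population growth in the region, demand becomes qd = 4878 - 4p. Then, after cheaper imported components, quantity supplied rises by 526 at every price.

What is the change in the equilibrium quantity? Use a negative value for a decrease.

Original equilibrium: 3741 - 4p = 4p - 2371 gives 6112 = 8p, so p = 764 and q = 685.
The shock moves the curves to qd = 4878 - 4p and qs = 4p - 1845.
Setting them equal: 4878 - 4p = 4p - 1845 → 6723 = 8p, so p = 840.375 and q = 1516.5.
Δq = 1516.5 − 685 = +831.5.

+831.5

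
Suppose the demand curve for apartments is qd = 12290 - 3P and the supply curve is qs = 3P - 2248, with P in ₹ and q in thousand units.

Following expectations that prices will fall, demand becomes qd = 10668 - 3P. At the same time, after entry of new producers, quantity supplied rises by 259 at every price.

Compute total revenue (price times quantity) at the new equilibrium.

Original equilibrium: 12290 - 3P = 3P - 2248 gives 14538 = 6P, so P = 2423 and q = 5021.
The shock moves the curves to qd = 10668 - 3P and qs = 3P - 1989.
Clearing the new market: 10668 - 3P = 3P - 1989, so P = 2109.5 and q = 4339.5.
New expenditure = 2109.5 × 4339.5 = 9154175.25.

9154175.25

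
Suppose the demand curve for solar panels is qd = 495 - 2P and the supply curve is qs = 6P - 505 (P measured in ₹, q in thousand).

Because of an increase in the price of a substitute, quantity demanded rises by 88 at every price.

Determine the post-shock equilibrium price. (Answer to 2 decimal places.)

Solve the original market: 495 - 2P = 6P - 505, hence P = 125 and q = 245.
The new curves are qd = 583 - 2P (demand) and qs = 6P - 505 (supply).
Clearing the new market: 583 - 2P = 6P - 505, so P = 136 and q = 311.

136.00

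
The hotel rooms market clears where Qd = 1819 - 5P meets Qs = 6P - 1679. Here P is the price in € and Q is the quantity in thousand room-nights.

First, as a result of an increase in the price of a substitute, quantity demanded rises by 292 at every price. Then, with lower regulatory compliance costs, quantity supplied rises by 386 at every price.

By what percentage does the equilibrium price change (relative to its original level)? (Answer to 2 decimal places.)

Original equilibrium: 1819 - 5P = 6P - 1679 gives 3498 = 11P, so P = 318 and Q = 229.
After the shift, demand is Qd = 2111 - 5P and supply is Qs = 6P - 1293.
Equate the new curves: 2111 - 5P = 6P - 1293, giving 3404 = 11P, P = 3404/11 ≈ 309.4545, Q = 6201/11 ≈ 563.7273.
%ΔP = (309.4545 − 318) / 318 × 100 = -2.69%.

-2.69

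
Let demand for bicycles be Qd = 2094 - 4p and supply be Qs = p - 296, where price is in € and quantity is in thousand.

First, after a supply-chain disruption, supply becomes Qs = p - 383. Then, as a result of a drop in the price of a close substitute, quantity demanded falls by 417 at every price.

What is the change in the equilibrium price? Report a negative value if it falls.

Original equilibrium: 2094 - 4p = p - 296 gives 2390 = 5p, so p = 478 and Q = 182.
With the change applied: demand Qd = 1677 - 4p, supply Qs = p - 383.
Clearing the new market: 1677 - 4p = p - 383, so p = 412 and Q = 29.
Δp = 412 − 478 = -66.

-66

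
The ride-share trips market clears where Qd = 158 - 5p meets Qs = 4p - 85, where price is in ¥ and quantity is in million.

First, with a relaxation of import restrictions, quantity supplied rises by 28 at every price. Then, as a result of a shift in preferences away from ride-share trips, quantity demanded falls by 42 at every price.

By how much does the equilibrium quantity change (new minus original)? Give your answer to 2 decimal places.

-3.11

Before the shock: 158 - 5p = 4p - 85 ⇒ 243 = 9p ⇒ p = 27, Q = 23.
After the shift, demand is Qd = 116 - 5p and supply is Qs = 4p - 57.
Setting them equal: 116 - 5p = 4p - 57 → 173 = 9p, so p = 173/9 ≈ 19.2222 and Q = 179/9 ≈ 19.8889.
ΔQ = 19.8889 − 23 = -3.11.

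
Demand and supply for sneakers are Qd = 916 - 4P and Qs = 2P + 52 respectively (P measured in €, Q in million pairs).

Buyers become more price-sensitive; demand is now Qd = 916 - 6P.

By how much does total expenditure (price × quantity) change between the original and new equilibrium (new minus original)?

-20016

Initially, 916 - 4P = 2P + 52, so 864 = 6P and P = 144, Q = 340.
The shock moves the curves to Qd = 916 - 6P and Qs = 2P + 52.
Clearing the new market: 916 - 6P = 2P + 52, so P = 108 and Q = 268.
Expenditure moves from 144×340 = 48960 to 108×268 = 28944; change = -20016.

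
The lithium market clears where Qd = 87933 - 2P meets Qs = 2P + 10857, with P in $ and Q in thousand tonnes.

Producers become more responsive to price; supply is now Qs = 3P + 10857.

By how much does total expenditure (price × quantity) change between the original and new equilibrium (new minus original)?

-71544255.48

Solve the original market: 87933 - 2P = 2P + 10857, hence P = 19269 and Q = 49395.
With the change applied: demand Qd = 87933 - 2P, supply Qs = 3P + 10857.
Equate the new curves: 87933 - 2P = 3P + 10857, giving 77076 = 5P, P = 15415.2, Q = 57102.6.
Expenditure moves from 19269×49395 = 951792255 to 15415.2×57102.6 = 880247999.52; change = -71544255.48.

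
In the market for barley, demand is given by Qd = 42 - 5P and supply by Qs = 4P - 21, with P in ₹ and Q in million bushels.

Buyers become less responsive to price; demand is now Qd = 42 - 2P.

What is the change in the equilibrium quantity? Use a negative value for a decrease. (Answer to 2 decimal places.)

+14.00

Solve the original market: 42 - 5P = 4P - 21, hence P = 7 and Q = 7.
The new curves are Qd = 42 - 2P (demand) and Qs = 4P - 21 (supply).
Equate the new curves: 42 - 2P = 4P - 21, giving 63 = 6P, P = 10.5, Q = 21.
ΔQ = 21 − 7 = +14.00.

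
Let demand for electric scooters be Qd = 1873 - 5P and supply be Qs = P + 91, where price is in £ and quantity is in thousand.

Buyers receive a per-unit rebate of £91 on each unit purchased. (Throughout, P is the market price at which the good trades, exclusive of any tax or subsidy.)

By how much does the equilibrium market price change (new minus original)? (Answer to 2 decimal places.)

+75.83

Solve the original market: 1873 - 5P = P + 91, hence P = 297 and Q = 388.
Since buyers' out-of-pocket price is the market price minus the rebate, the effective demand curve becomes Qd = 2328 - 5P.
Setting them equal: 2328 - 5P = P + 91 → 2237 = 6P, so P = 2237/6 ≈ 372.8333 and Q = 2783/6 ≈ 463.8333.
ΔP = 372.8333 − 297 = +75.83.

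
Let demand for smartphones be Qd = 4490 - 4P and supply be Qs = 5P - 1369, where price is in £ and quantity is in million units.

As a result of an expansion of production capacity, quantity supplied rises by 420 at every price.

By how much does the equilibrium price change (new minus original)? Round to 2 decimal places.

Solve the original market: 4490 - 4P = 5P - 1369, hence P = 651 and Q = 1886.
After the shift, demand is Qd = 4490 - 4P and supply is Qs = 5P - 949.
New equilibrium: 4490 - 4P = 5P - 949 ⇒ 5439 = 9P ⇒ P = 1813/3 ≈ 604.3333, Q = 6218/3 ≈ 2072.6667.
ΔP = 604.3333 − 651 = -46.67.

-46.67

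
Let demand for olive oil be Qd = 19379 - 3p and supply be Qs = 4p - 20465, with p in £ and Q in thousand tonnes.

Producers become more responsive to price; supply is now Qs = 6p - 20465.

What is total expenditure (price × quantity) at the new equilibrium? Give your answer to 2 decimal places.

26995047.85

Original equilibrium: 19379 - 3p = 4p - 20465 gives 39844 = 7p, so p = 5692 and Q = 2303.
The shock moves the curves to Qd = 19379 - 3p and Qs = 6p - 20465.
New equilibrium: 19379 - 3p = 6p - 20465 ⇒ 39844 = 9p ⇒ p = 39844/9 ≈ 4427.1111, Q = 18293/3 ≈ 6097.6667.
New expenditure = 4427.1111 × 6097.6667 = 26995047.85.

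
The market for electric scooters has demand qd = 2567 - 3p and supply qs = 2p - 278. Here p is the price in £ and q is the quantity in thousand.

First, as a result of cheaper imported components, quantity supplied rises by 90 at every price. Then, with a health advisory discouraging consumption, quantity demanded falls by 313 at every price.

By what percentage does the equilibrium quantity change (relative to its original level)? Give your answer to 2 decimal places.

Original equilibrium: 2567 - 3p = 2p - 278 gives 2845 = 5p, so p = 569 and q = 860.
With the change applied: demand qd = 2254 - 3p, supply qs = 2p - 188.
New equilibrium: 2254 - 3p = 2p - 188 ⇒ 2442 = 5p ⇒ p = 488.4, q = 788.8.
%Δq = (788.8 − 860) / 860 × 100 = -8.28%.

-8.28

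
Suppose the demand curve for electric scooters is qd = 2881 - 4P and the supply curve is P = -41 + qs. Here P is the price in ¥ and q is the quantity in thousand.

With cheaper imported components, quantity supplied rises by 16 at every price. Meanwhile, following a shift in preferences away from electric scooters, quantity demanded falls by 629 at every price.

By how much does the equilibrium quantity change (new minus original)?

-113

Initially, 2881 - 4P = P + 41, so 2840 = 5P and P = 568, q = 609.
With the change applied: demand qd = 2252 - 4P, supply qs = P + 57.
Equate the new curves: 2252 - 4P = P + 57, giving 2195 = 5P, P = 439, q = 496.
Δq = 496 − 609 = -113.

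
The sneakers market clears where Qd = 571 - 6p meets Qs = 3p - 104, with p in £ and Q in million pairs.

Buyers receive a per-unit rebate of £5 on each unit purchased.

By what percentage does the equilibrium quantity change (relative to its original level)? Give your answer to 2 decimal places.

Solve the original market: 571 - 6p = 3p - 104, hence p = 75 and Q = 121.
Since buyers' out-of-pocket price is the market price minus the rebate, the effective demand curve becomes Qd = 601 - 6p.
Setting them equal: 601 - 6p = 3p - 104 → 705 = 9p, so p = 235/3 ≈ 78.3333 and Q = 131.
%ΔQ = (131 − 121) / 121 × 100 = +8.26%.

+8.26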